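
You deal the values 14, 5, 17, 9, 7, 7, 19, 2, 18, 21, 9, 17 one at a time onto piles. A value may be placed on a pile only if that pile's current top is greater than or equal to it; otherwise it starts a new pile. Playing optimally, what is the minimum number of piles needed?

Place each on the leftmost legal pile:
14 → new pile 1 (tops now [14])
5 → pile 1 (tops now [5])
17 → new pile 2 (tops now [5, 17])
9 → pile 2 (tops now [5, 9])
7 → pile 2 (tops now [5, 7])
7 → pile 2 (tops now [5, 7])
19 → new pile 3 (tops now [5, 7, 19])
2 → pile 1 (tops now [2, 7, 19])
18 → pile 3 (tops now [2, 7, 18])
21 → new pile 4 (tops now [2, 7, 18, 21])
9 → pile 3 (tops now [2, 7, 9, 21])
17 → pile 4 (tops now [2, 7, 9, 17])
Four piles.

4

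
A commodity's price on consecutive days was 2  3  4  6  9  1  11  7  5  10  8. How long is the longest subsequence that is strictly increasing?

6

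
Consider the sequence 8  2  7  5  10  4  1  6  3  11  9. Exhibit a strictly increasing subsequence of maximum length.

2, 7, 10, 11

Patience tails give the LIS length; then backtrack through the dp parents:
8 → extends → [8]
2 → replaces 8 → [2]
7 → extends → [2, 7]
5 → replaces 7 → [2, 5]
10 → extends → [2, 5, 10]
4 → replaces 5 → [2, 4, 10]
1 → replaces 2 → [1, 4, 10]
6 → replaces 10 → [1, 4, 6]
3 → replaces 4 → [1, 3, 6]
11 → extends → [1, 3, 6, 11]
9 → replaces 11 → [1, 3, 6, 9]
Length 4; one witness is 2, 7, 10, 11.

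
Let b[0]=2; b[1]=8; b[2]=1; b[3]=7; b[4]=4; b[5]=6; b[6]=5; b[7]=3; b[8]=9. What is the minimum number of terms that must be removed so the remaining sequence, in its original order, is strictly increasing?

5

Fewest deletions = n − (longest strictly increasing subsequence).
i:     0 1 2 3 4 5 6 7 8
b[i]:  2 8 1 7 4 6 5 3 9
dp:    1 2 1 2 2 3 3 2 4
max dp = 4, so deletions = 9 − 4 = 5.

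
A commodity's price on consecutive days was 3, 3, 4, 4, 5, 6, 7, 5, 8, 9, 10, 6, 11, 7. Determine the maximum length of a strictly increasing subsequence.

Track the smallest tail for each achievable length (strict):
3 → extends → [3]
3 → already a tail → [3]
4 → extends → [3, 4]
4 → already a tail → [3, 4]
5 → extends → [3, 4, 5]
6 → extends → [3, 4, 5, 6]
7 → extends → [3, 4, 5, 6, 7]
5 → already a tail → [3, 4, 5, 6, 7]
8 → extends → [3, 4, 5, 6, 7, 8]
9 → extends → [3, 4, 5, 6, 7, 8, 9]
10 → extends → [3, 4, 5, 6, 7, 8, 9, 10]
6 → already a tail → [3, 4, 5, 6, 7, 8, 9, 10]
11 → extends → [3, 4, 5, 6, 7, 8, 9, 10, 11]
7 → already a tail → [3, 4, 5, 6, 7, 8, 9, 10, 11]
Nine tails, so the longest strictly increasing subsequence has length 9 (e.g. 3, 4, 5, 6, 7, 8, 9, 10, 11).

9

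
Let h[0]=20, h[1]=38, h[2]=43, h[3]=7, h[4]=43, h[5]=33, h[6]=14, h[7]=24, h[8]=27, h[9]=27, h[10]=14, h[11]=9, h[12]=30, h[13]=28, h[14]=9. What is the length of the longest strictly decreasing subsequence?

5

Let dp[i] be the longest strictly decreasing subsequence ending at i:
i:      0  1  2  3  4  5  6  7  8  9 10 11 12 13 14
h[i]:  20 38 43  7 43 33 14 24 27 27 14  9 30 28  9
dp:     1  1  1  2  1  2  3  3  3  3  4  5  3  4  5
Maximum is 5.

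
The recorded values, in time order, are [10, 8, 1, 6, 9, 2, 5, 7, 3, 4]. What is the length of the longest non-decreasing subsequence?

Let dp[i] be the length of the longest such subsequence ending at index i:
i:      1  2  3  4  5  6  7  8  9 10
a[i]:  10  8  1  6  9  2  5  7  3  4
dp:     1  1  1  2  3  2  3  4  3  4
Maximum dp value is 4.

4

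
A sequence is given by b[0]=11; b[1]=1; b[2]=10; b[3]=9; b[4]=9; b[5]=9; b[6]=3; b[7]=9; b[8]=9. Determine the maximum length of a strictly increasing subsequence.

3

Let dp[i] be the length of the longest such subsequence ending at index i:
i:      0  1  2  3  4  5  6  7  8
b[i]:  11  1 10  9  9  9  3  9  9
dp:     1  1  2  2  2  2  2  3  3
Maximum dp value is 3.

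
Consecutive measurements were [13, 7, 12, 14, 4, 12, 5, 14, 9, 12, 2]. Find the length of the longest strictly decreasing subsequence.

4

Negate each value so 'decreasing' becomes 'increasing', then run patience tails on the negated sequence:
-13 → extends → [-13]
-7 → extends → [-13, -7]
-12 → replaces -7 → [-13, -12]
-14 → replaces -13 → [-14, -12]
-4 → extends → [-14, -12, -4]
-12 → already a tail → [-14, -12, -4]
-5 → replaces -4 → [-14, -12, -5]
-14 → already a tail → [-14, -12, -5]
-9 → replaces -5 → [-14, -12, -9]
-12 → already a tail → [-14, -12, -9]
-2 → extends → [-14, -12, -9, -2]
Four tails, so the longest strictly decreasing subsequence of the original has length 4.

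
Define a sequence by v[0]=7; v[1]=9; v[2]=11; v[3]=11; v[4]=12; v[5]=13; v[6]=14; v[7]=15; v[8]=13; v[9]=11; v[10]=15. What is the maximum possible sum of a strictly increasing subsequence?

81

Let S[i] be the best sum of a strictly increasing subsequence ending at i:
i:      0  1  2  3  4  5  6  7  8  9 10
v[i]:   7  9 11 11 12 13 14 15 13 11 15
S:      7 16 27 27 39 52 66 81 52 27 81
Maximum is 81 (e.g. 7 + 9 + 11 + 12 + 13 + 14 + 15).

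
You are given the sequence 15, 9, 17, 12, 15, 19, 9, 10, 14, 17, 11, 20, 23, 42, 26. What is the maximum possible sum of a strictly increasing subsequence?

Let S[i] be the best sum of a strictly increasing subsequence ending at i:
i:       1   2   3   4   5   6   7   8   9  10  11  12  13  14  15
a[i]:   15   9  17  12  15  19   9  10  14  17  11  20  23  42  26
S:      15   9  32  21  36  55   9  19  35  53  30  75  98 140 124
Maximum is 140 (e.g. 9 + 12 + 15 + 19 + 20 + 23 + 42).

140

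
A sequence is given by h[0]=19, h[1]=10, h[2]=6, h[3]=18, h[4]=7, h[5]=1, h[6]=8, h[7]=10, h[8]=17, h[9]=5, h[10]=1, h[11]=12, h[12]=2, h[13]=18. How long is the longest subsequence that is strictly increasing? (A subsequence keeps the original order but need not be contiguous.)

Track the smallest tail for each achievable length (strict):
19 → extends → [19]
10 → replaces 19 → [10]
6 → replaces 10 → [6]
18 → extends → [6, 18]
7 → replaces 18 → [6, 7]
1 → replaces 6 → [1, 7]
8 → extends → [1, 7, 8]
10 → extends → [1, 7, 8, 10]
17 → extends → [1, 7, 8, 10, 17]
5 → replaces 7 → [1, 5, 8, 10, 17]
1 → already a tail → [1, 5, 8, 10, 17]
12 → replaces 17 → [1, 5, 8, 10, 12]
2 → replaces 5 → [1, 2, 8, 10, 12]
18 → extends → [1, 2, 8, 10, 12, 18]
Six tails, so the longest strictly increasing subsequence has length 6 (e.g. 6, 7, 8, 10, 17, 18).

6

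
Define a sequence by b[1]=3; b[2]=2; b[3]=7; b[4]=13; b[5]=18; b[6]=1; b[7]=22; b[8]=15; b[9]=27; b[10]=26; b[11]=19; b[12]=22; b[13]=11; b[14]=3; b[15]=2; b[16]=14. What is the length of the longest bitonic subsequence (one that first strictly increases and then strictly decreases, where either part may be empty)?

inc[i] = longest strictly increasing subsequence ending at i; dec[i] = longest strictly decreasing subsequence starting at i:
i:      1  2  3  4  5  6  7  8  9 10 11 12 13 14 15 16
b[i]:   3  2  7 13 18  1 22 15 27 26 19 22 11  3  2 14
inc:    1  1  2  3  4  1  5  4  6  6  5  6  3  2  2  4
dec:    3  2  3  4  5  1  5  4  6  5  4  4  3  2  1  1
Best peak at i=9 (value 27): inc=6, dec=6, length 6+6−1 = 11.

11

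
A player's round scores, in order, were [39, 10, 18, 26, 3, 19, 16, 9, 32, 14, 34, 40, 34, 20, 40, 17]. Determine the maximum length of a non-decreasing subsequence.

7

Track the smallest tail for each achievable length (allowing ties):
39 → extends → [39]
10 → replaces 39 → [10]
18 → extends → [10, 18]
26 → extends → [10, 18, 26]
3 → replaces 10 → [3, 18, 26]
19 → replaces 26 → [3, 18, 19]
16 → replaces 18 → [3, 16, 19]
9 → replaces 16 → [3, 9, 19]
32 → extends → [3, 9, 19, 32]
14 → replaces 19 → [3, 9, 14, 32]
34 → extends → [3, 9, 14, 32, 34]
40 → extends → [3, 9, 14, 32, 34, 40]
34 → replaces 40 → [3, 9, 14, 32, 34, 34]
20 → replaces 32 → [3, 9, 14, 20, 34, 34]
40 → extends → [3, 9, 14, 20, 34, 34, 40]
17 → replaces 20 → [3, 9, 14, 17, 34, 34, 40]
Seven tails, so the longest non-decreasing subsequence has length 7 (e.g. 10, 18, 26, 32, 34, 40, 40).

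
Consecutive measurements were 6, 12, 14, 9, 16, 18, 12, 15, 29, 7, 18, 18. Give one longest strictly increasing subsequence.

6, 12, 14, 16, 18, 29

Patience tails give the LIS length; then backtrack through the dp parents:
6 → extends → [6]
12 → extends → [6, 12]
14 → extends → [6, 12, 14]
9 → replaces 12 → [6, 9, 14]
16 → extends → [6, 9, 14, 16]
18 → extends → [6, 9, 14, 16, 18]
12 → replaces 14 → [6, 9, 12, 16, 18]
15 → replaces 16 → [6, 9, 12, 15, 18]
29 → extends → [6, 9, 12, 15, 18, 29]
7 → replaces 9 → [6, 7, 12, 15, 18, 29]
18 → already a tail → [6, 7, 12, 15, 18, 29]
18 → already a tail → [6, 7, 12, 15, 18, 29]
Length 6; one witness is 6, 12, 14, 16, 18, 29.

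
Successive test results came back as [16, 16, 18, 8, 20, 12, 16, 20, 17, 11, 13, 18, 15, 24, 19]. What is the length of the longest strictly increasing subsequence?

6

Let dp[i] be the length of the longest such subsequence ending at index i:
i:      1  2  3  4  5  6  7  8  9 10 11 12 13 14 15
a[i]:  16 16 18  8 20 12 16 20 17 11 13 18 15 24 19
dp:     1  1  2  1  3  2  3  4  4  2  3  5  4  6  6
Maximum dp value is 6.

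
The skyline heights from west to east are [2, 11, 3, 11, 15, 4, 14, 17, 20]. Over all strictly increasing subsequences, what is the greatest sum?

Let S[i] be the best sum of a strictly increasing subsequence ending at i:
i:      1  2  3  4  5  6  7  8  9
a[i]:   2 11  3 11 15  4 14 17 20
S:      2 13  5 16 31  9 30 48 68
Maximum is 68 (e.g. 2 + 3 + 11 + 15 + 17 + 20).

68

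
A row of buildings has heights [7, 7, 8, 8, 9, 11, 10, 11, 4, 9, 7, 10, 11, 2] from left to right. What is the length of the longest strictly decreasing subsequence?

5

Negate each value so 'decreasing' becomes 'increasing', then run patience tails on the negated sequence:
-7 → extends → [-7]
-7 → already a tail → [-7]
-8 → replaces -7 → [-8]
-8 → already a tail → [-8]
-9 → replaces -8 → [-9]
-11 → replaces -9 → [-11]
-10 → extends → [-11, -10]
-11 → already a tail → [-11, -10]
-4 → extends → [-11, -10, -4]
-9 → replaces -4 → [-11, -10, -9]
-7 → extends → [-11, -10, -9, -7]
-10 → already a tail → [-11, -10, -9, -7]
-11 → already a tail → [-11, -10, -9, -7]
-2 → extends → [-11, -10, -9, -7, -2]
Five tails, so the longest strictly decreasing subsequence of the original has length 5.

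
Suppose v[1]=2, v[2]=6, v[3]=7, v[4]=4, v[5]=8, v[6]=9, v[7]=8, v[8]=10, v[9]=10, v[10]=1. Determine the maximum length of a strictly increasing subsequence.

Track the smallest tail for each achievable length (strict):
2 → extends → [2]
6 → extends → [2, 6]
7 → extends → [2, 6, 7]
4 → replaces 6 → [2, 4, 7]
8 → extends → [2, 4, 7, 8]
9 → extends → [2, 4, 7, 8, 9]
8 → already a tail → [2, 4, 7, 8, 9]
10 → extends → [2, 4, 7, 8, 9, 10]
10 → already a tail → [2, 4, 7, 8, 9, 10]
1 → replaces 2 → [1, 4, 7, 8, 9, 10]
Six tails, so the longest strictly increasing subsequence has length 6 (e.g. 2, 6, 7, 8, 9, 10).

6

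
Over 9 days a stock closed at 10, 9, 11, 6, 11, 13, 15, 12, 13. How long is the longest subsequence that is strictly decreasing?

3

Let dp[i] be the longest strictly decreasing subsequence ending at i:
i:      1  2  3  4  5  6  7  8  9
a[i]:  10  9 11  6 11 13 15 12 13
dp:     1  2  1  3  1  1  1  2  2
Maximum is 3.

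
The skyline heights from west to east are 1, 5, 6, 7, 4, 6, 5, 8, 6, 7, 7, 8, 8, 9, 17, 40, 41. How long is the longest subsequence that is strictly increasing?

10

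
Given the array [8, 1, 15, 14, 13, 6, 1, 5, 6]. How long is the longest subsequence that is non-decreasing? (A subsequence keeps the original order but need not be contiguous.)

Let dp[i] be the length of the longest such subsequence ending at index i:
i:      1  2  3  4  5  6  7  8  9
a[i]:   8  1 15 14 13  6  1  5  6
dp:     1  1  2  2  2  2  2  3  4
Maximum dp value is 4.

4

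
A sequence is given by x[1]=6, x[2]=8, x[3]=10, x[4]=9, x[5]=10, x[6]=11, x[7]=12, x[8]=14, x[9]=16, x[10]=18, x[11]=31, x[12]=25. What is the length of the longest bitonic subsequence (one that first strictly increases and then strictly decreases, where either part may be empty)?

11

inc[i] = longest strictly increasing subsequence ending at i; dec[i] = longest strictly decreasing subsequence starting at i:
i:      1  2  3  4  5  6  7  8  9 10 11 12
x[i]:   6  8 10  9 10 11 12 14 16 18 31 25
inc:    1  2  3  3  4  5  6  7  8  9 10 10
dec:    1  1  2  1  1  1  1  1  1  1  2  1
Best peak at i=11 (value 31): inc=10, dec=2, length 10+2−1 = 11.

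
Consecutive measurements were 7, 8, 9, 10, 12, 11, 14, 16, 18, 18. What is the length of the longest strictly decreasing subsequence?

2

Negate each value so 'decreasing' becomes 'increasing', then run patience tails on the negated sequence:
-7 → extends → [-7]
-8 → replaces -7 → [-8]
-9 → replaces -8 → [-9]
-10 → replaces -9 → [-10]
-12 → replaces -10 → [-12]
-11 → extends → [-12, -11]
-14 → replaces -12 → [-14, -11]
-16 → replaces -14 → [-16, -11]
-18 → replaces -16 → [-18, -11]
-18 → already a tail → [-18, -11]
Two tails, so the longest strictly decreasing subsequence of the original has length 2.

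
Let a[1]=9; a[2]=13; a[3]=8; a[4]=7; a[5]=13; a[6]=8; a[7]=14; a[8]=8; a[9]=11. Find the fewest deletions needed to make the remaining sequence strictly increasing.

Fewest deletions = n − (longest strictly increasing subsequence).
i:      1  2  3  4  5  6  7  8  9
a[i]:   9 13  8  7 13  8 14  8 11
dp:     1  2  1  1  2  2  3  2  3
max dp = 3, so deletions = 9 − 3 = 6.

6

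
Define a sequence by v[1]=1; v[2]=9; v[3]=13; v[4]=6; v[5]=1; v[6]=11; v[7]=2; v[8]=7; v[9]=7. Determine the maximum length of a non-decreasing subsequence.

5

Let dp[i] be the length of the longest such subsequence ending at index i:
i:      1  2  3  4  5  6  7  8  9
v[i]:   1  9 13  6  1 11  2  7  7
dp:     1  2  3  2  2  3  3  4  5
Maximum dp value is 5.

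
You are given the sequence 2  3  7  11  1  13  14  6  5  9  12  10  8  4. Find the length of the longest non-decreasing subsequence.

6

Track the smallest tail for each achievable length (allowing ties):
2 → extends → [2]
3 → extends → [2, 3]
7 → extends → [2, 3, 7]
11 → extends → [2, 3, 7, 11]
1 → replaces 2 → [1, 3, 7, 11]
13 → extends → [1, 3, 7, 11, 13]
14 → extends → [1, 3, 7, 11, 13, 14]
6 → replaces 7 → [1, 3, 6, 11, 13, 14]
5 → replaces 6 → [1, 3, 5, 11, 13, 14]
9 → replaces 11 → [1, 3, 5, 9, 13, 14]
12 → replaces 13 → [1, 3, 5, 9, 12, 14]
10 → replaces 12 → [1, 3, 5, 9, 10, 14]
8 → replaces 9 → [1, 3, 5, 8, 10, 14]
4 → replaces 5 → [1, 3, 4, 8, 10, 14]
Six tails, so the longest non-decreasing subsequence has length 6 (e.g. 2, 3, 7, 11, 13, 14).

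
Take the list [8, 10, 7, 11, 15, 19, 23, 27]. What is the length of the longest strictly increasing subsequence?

Let dp[i] be the length of the longest such subsequence ending at index i:
i:      1  2  3  4  5  6  7  8
a[i]:   8 10  7 11 15 19 23 27
dp:     1  2  1  3  4  5  6  7
Maximum dp value is 7.

7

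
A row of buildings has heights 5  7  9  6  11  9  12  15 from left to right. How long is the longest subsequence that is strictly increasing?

6

Let dp[i] be the length of the longest such subsequence ending at index i:
i:      1  2  3  4  5  6  7  8
a[i]:   5  7  9  6 11  9 12 15
dp:     1  2  3  2  4  3  5  6
Maximum dp value is 6.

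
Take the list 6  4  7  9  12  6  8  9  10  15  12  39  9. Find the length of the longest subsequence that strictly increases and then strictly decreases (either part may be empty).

8

inc[i] = longest strictly increasing subsequence ending at i; dec[i] = longest strictly decreasing subsequence starting at i:
i:      1  2  3  4  5  6  7  8  9 10 11 12 13
a[i]:   6  4  7  9 12  6  8  9 10 15 12 39  9
inc:    1  1  2  3  4  2  3  4  5  6  6  7  4
dec:    2  1  2  2  3  1  1  1  2  3  2  2  1
Best peak at i=10 (value 15): inc=6, dec=3, length 6+3−1 = 8.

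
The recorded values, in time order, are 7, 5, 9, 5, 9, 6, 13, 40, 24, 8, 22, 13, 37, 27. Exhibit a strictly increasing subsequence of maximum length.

7, 9, 13, 24, 37

Patience tails give the LIS length; then backtrack through the dp parents:
7 → extends → [7]
5 → replaces 7 → [5]
9 → extends → [5, 9]
5 → already a tail → [5, 9]
9 → already a tail → [5, 9]
6 → replaces 9 → [5, 6]
13 → extends → [5, 6, 13]
40 → extends → [5, 6, 13, 40]
24 → replaces 40 → [5, 6, 13, 24]
8 → replaces 13 → [5, 6, 8, 24]
22 → replaces 24 → [5, 6, 8, 22]
13 → replaces 22 → [5, 6, 8, 13]
37 → extends → [5, 6, 8, 13, 37]
27 → replaces 37 → [5, 6, 8, 13, 27]
Length 5; one witness is 7, 9, 13, 24, 37.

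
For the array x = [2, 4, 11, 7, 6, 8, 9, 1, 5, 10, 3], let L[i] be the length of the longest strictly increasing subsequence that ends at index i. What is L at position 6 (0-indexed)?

5

dp[i] = 1 + max{dp[j] : j<i, x[j]<x[i]} (or 1 if no such j):
i:      0  1  2  3  4  5  6  7  8  9 10
x[i]:   2  4 11  7  6  8  9  1  5 10  3
dp:     1  2  3  3  3  4  5  1  3  6  2
At index 6 the value is 5.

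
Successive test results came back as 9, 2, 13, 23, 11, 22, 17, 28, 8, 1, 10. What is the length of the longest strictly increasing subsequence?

Track the smallest tail for each achievable length (strict):
9 → extends → [9]
2 → replaces 9 → [2]
13 → extends → [2, 13]
23 → extends → [2, 13, 23]
11 → replaces 13 → [2, 11, 23]
22 → replaces 23 → [2, 11, 22]
17 → replaces 22 → [2, 11, 17]
28 → extends → [2, 11, 17, 28]
8 → replaces 11 → [2, 8, 17, 28]
1 → replaces 2 → [1, 8, 17, 28]
10 → replaces 17 → [1, 8, 10, 28]
Four tails, so the longest strictly increasing subsequence has length 4 (e.g. 9, 13, 23, 28).

4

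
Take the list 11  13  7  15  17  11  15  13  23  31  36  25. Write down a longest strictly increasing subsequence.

Patience tails give the LIS length; then backtrack through the dp parents:
11 → extends → [11]
13 → extends → [11, 13]
7 → replaces 11 → [7, 13]
15 → extends → [7, 13, 15]
17 → extends → [7, 13, 15, 17]
11 → replaces 13 → [7, 11, 15, 17]
15 → already a tail → [7, 11, 15, 17]
13 → replaces 15 → [7, 11, 13, 17]
23 → extends → [7, 11, 13, 17, 23]
31 → extends → [7, 11, 13, 17, 23, 31]
36 → extends → [7, 11, 13, 17, 23, 31, 36]
25 → replaces 31 → [7, 11, 13, 17, 23, 25, 36]
Length 7; one witness is 11, 13, 15, 17, 23, 31, 36.

11, 13, 15, 17, 23, 31, 36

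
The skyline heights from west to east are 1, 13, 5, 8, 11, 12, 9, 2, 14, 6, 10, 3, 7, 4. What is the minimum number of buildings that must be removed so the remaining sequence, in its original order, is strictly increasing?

8

Fewest deletions = n − (longest strictly increasing subsequence).
i:      1  2  3  4  5  6  7  8  9 10 11 12 13 14
a[i]:   1 13  5  8 11 12  9  2 14  6 10  3  7  4
dp:     1  2  2  3  4  5  4  2  6  3  5  3  4  4
max dp = 6, so deletions = 14 − 6 = 8.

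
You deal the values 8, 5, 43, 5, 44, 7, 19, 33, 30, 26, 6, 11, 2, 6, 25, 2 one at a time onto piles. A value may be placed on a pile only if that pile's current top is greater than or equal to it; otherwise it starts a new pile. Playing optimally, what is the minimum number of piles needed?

4

Place each on the leftmost legal pile:
8 → new pile 1 (tops now [8])
5 → pile 1 (tops now [5])
43 → new pile 2 (tops now [5, 43])
5 → pile 1 (tops now [5, 43])
44 → new pile 3 (tops now [5, 43, 44])
7 → pile 2 (tops now [5, 7, 44])
19 → pile 3 (tops now [5, 7, 19])
33 → new pile 4 (tops now [5, 7, 19, 33])
30 → pile 4 (tops now [5, 7, 19, 30])
26 → pile 4 (tops now [5, 7, 19, 26])
6 → pile 2 (tops now [5, 6, 19, 26])
11 → pile 3 (tops now [5, 6, 11, 26])
2 → pile 1 (tops now [2, 6, 11, 26])
6 → pile 2 (tops now [2, 6, 11, 26])
25 → pile 4 (tops now [2, 6, 11, 25])
2 → pile 1 (tops now [2, 6, 11, 25])
Four piles.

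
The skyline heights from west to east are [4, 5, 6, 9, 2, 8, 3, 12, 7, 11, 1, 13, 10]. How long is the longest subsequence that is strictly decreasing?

Negate each value so 'decreasing' becomes 'increasing', then run patience tails on the negated sequence:
-4 → extends → [-4]
-5 → replaces -4 → [-5]
-6 → replaces -5 → [-6]
-9 → replaces -6 → [-9]
-2 → extends → [-9, -2]
-8 → replaces -2 → [-9, -8]
-3 → extends → [-9, -8, -3]
-12 → replaces -9 → [-12, -8, -3]
-7 → replaces -3 → [-12, -8, -7]
-11 → replaces -8 → [-12, -11, -7]
-1 → extends → [-12, -11, -7, -1]
-13 → replaces -12 → [-13, -11, -7, -1]
-10 → replaces -7 → [-13, -11, -10, -1]
Four tails, so the longest strictly decreasing subsequence of the original has length 4.

4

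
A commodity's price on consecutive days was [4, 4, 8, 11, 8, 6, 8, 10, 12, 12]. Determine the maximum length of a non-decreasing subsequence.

8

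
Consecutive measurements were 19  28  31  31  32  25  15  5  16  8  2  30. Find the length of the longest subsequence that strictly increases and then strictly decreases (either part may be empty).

inc[i] = longest strictly increasing subsequence ending at i; dec[i] = longest strictly decreasing subsequence starting at i:
i:      1  2  3  4  5  6  7  8  9 10 11 12
a[i]:  19 28 31 31 32 25 15  5 16  8  2 30
inc:    1  2  3  3  4  2  1  1  2  2  1  3
dec:    4  5  5  5  5  4  3  2  3  2  1  1
Best peak at i=5 (value 32): inc=4, dec=5, length 4+5−1 = 8.

8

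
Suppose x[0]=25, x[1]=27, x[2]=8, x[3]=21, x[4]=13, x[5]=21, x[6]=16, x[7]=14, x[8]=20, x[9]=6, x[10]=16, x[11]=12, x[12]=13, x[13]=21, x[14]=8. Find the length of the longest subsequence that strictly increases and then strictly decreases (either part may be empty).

7

inc[i] = longest strictly increasing subsequence ending at i; dec[i] = longest strictly decreasing subsequence starting at i:
i:      0  1  2  3  4  5  6  7  8  9 10 11 12 13 14
x[i]:  25 27  8 21 13 21 16 14 20  6 16 12 13 21  8
inc:    1  2  1  2  2  3  3  3  4  1  4  2  3  5  2
dec:    6  6  2  5  3  5  4  3  4  1  3  2  2  2  1
Best peak at i=1 (value 27): inc=2, dec=6, length 2+6−1 = 7.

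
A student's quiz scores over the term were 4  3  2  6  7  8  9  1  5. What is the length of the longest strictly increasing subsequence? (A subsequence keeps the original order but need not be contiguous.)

5

Let dp[i] be the length of the longest such subsequence ending at index i:
i:     1 2 3 4 5 6 7 8 9
a[i]:  4 3 2 6 7 8 9 1 5
dp:    1 1 1 2 3 4 5 1 2
Maximum dp value is 5.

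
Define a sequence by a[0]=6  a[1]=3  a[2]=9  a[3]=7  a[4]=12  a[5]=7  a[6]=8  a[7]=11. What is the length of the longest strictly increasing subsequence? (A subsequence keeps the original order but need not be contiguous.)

Track the smallest tail for each achievable length (strict):
6 → extends → [6]
3 → replaces 6 → [3]
9 → extends → [3, 9]
7 → replaces 9 → [3, 7]
12 → extends → [3, 7, 12]
7 → already a tail → [3, 7, 12]
8 → replaces 12 → [3, 7, 8]
11 → extends → [3, 7, 8, 11]
Four tails, so the longest strictly increasing subsequence has length 4 (e.g. 6, 7, 8, 11).

4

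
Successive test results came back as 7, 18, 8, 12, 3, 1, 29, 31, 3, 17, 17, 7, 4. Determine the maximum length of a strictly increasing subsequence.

5

Let dp[i] be the length of the longest such subsequence ending at index i:
i:      1  2  3  4  5  6  7  8  9 10 11 12 13
a[i]:   7 18  8 12  3  1 29 31  3 17 17  7  4
dp:     1  2  2  3  1  1  4  5  2  4  4  3  3
Maximum dp value is 5.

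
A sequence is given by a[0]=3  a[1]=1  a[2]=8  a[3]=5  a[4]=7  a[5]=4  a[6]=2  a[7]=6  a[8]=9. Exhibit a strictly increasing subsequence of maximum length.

Patience tails give the LIS length; then backtrack through the dp parents:
3 → extends → [3]
1 → replaces 3 → [1]
8 → extends → [1, 8]
5 → replaces 8 → [1, 5]
7 → extends → [1, 5, 7]
4 → replaces 5 → [1, 4, 7]
2 → replaces 4 → [1, 2, 7]
6 → replaces 7 → [1, 2, 6]
9 → extends → [1, 2, 6, 9]
Length 4; one witness is 3, 5, 7, 9.

3, 5, 7, 9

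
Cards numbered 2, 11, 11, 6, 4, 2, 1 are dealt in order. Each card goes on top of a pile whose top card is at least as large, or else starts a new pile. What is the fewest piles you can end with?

The minimum number of non-increasing subsequences covering a sequence equals the length of its longest strictly increasing subsequence.
LIS length is 2 (e.g. 2, 11), so 2 piles are needed.

2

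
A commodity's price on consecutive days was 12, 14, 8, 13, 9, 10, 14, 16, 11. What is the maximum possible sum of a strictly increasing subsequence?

57

Let S[i] be the best sum of a strictly increasing subsequence ending at i:
i:      1  2  3  4  5  6  7  8  9
a[i]:  12 14  8 13  9 10 14 16 11
S:     12 26  8 25 17 27 41 57 38
Maximum is 57 (e.g. 8 + 9 + 10 + 14 + 16).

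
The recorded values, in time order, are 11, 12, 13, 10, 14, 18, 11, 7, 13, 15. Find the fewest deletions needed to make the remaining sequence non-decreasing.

Fewest deletions = n − (longest non-decreasing subsequence).
i:      1  2  3  4  5  6  7  8  9 10
a[i]:  11 12 13 10 14 18 11  7 13 15
dp:     1  2  3  1  4  5  2  1  4  5
max dp = 5, so deletions = 10 − 5 = 5.

5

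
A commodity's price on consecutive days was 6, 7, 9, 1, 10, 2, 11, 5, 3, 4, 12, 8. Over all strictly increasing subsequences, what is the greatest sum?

55

Let S[i] be the best sum of a strictly increasing subsequence ending at i:
i:      1  2  3  4  5  6  7  8  9 10 11 12
a[i]:   6  7  9  1 10  2 11  5  3  4 12  8
S:      6 13 22  1 32  3 43  8  6 10 55 21
Maximum is 55 (e.g. 6 + 7 + 9 + 10 + 11 + 12).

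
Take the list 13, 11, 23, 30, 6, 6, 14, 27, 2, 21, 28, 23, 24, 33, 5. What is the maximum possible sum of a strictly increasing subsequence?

128

Let S[i] be the best sum of a strictly increasing subsequence ending at i:
i:       1   2   3   4   5   6   7   8   9  10  11  12  13  14  15
a[i]:   13  11  23  30   6   6  14  27   2  21  28  23  24  33   5
S:      13  11  36  66   6   6  27  63   2  48  91  71  95 128   7
Maximum is 128 (e.g. 13 + 14 + 21 + 23 + 24 + 33).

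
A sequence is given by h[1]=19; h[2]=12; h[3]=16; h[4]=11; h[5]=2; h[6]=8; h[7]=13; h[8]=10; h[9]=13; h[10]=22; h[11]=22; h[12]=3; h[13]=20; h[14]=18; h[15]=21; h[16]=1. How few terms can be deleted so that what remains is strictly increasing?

10

Fewest deletions = n − (longest strictly increasing subsequence).
i:      1  2  3  4  5  6  7  8  9 10 11 12 13 14 15 16
h[i]:  19 12 16 11  2  8 13 10 13 22 22  3 20 18 21  1
dp:     1  1  2  1  1  2  3  3  4  5  5  2  5  5  6  1
max dp = 6, so deletions = 16 − 6 = 10.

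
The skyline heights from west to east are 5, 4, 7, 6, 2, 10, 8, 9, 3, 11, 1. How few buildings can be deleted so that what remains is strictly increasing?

6

Fewest deletions = n − (longest strictly increasing subsequence).
Patience tails:
5 → extends → [5]
4 → replaces 5 → [4]
7 → extends → [4, 7]
6 → replaces 7 → [4, 6]
2 → replaces 4 → [2, 6]
10 → extends → [2, 6, 10]
8 → replaces 10 → [2, 6, 8]
9 → extends → [2, 6, 8, 9]
3 → replaces 6 → [2, 3, 8, 9]
11 → extends → [2, 3, 8, 9, 11]
1 → replaces 2 → [1, 3, 8, 9, 11]
Longest strictly increasing subsequence has length 5, so deletions = 11 − 5 = 6.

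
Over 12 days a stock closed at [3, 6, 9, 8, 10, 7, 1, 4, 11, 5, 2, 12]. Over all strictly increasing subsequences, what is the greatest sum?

Let S[i] be the best sum of a strictly increasing subsequence ending at i:
i:      1  2  3  4  5  6  7  8  9 10 11 12
a[i]:   3  6  9  8 10  7  1  4 11  5  2 12
S:      3  9 18 17 28 16  1  7 39 12  3 51
Maximum is 51 (e.g. 3 + 6 + 9 + 10 + 11 + 12).

51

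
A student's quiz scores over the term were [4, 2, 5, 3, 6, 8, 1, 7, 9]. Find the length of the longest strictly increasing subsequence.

5

Track the smallest tail for each achievable length (strict):
4 → extends → [4]
2 → replaces 4 → [2]
5 → extends → [2, 5]
3 → replaces 5 → [2, 3]
6 → extends → [2, 3, 6]
8 → extends → [2, 3, 6, 8]
1 → replaces 2 → [1, 3, 6, 8]
7 → replaces 8 → [1, 3, 6, 7]
9 → extends → [1, 3, 6, 7, 9]
Five tails, so the longest strictly increasing subsequence has length 5 (e.g. 4, 5, 6, 8, 9).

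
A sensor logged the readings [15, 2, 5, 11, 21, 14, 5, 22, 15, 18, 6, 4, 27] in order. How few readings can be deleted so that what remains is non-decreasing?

6

Fewest deletions = n − (longest non-decreasing subsequence).
i:      1  2  3  4  5  6  7  8  9 10 11 12 13
a[i]:  15  2  5 11 21 14  5 22 15 18  6  4 27
dp:     1  1  2  3  4  4  3  5  5  6  4  2  7
max dp = 7, so deletions = 13 − 7 = 6.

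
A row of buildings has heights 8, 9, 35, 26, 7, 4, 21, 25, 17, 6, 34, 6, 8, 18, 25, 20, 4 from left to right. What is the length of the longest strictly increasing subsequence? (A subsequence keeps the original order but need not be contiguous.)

5

Let dp[i] be the length of the longest such subsequence ending at index i:
i:      1  2  3  4  5  6  7  8  9 10 11 12 13 14 15 16 17
a[i]:   8  9 35 26  7  4 21 25 17  6 34  6  8 18 25 20  4
dp:     1  2  3  3  1  1  3  4  3  2  5  2  3  4  5  5  1
Maximum dp value is 5.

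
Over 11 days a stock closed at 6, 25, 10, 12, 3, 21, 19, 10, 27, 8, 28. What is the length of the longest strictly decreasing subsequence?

5

Let dp[i] be the longest strictly decreasing subsequence ending at i:
i:      1  2  3  4  5  6  7  8  9 10 11
a[i]:   6 25 10 12  3 21 19 10 27  8 28
dp:     1  1  2  2  3  2  3  4  1  5  1
Maximum is 5.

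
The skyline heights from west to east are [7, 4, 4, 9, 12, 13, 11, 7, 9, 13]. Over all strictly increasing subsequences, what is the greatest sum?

Let S[i] be the best sum of a strictly increasing subsequence ending at i:
i:      1  2  3  4  5  6  7  8  9 10
a[i]:   7  4  4  9 12 13 11  7  9 13
S:      7  4  4 16 28 41 27 11 20 41
Maximum is 41 (e.g. 7 + 9 + 12 + 13).

41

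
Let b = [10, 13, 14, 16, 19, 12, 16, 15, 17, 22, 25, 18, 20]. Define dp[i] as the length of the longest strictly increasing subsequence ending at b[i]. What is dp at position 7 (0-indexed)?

4

dp[i] = 1 + max{dp[j] : j<i, b[j]<b[i]} (or 1 if no such j):
i:      0  1  2  3  4  5  6  7  8  9 10 11 12
b[i]:  10 13 14 16 19 12 16 15 17 22 25 18 20
dp:     1  2  3  4  5  2  4  4  5  6  7  6  7
At index 7 the value is 4.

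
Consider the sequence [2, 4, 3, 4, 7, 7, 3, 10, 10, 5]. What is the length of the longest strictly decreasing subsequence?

Let dp[i] be the longest strictly decreasing subsequence ending at i:
i:      1  2  3  4  5  6  7  8  9 10
a[i]:   2  4  3  4  7  7  3 10 10  5
dp:     1  1  2  1  1  1  2  1  1  2
Maximum is 2.

2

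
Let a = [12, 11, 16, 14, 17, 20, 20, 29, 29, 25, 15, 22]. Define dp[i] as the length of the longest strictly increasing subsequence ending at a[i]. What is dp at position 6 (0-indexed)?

4

dp[i] = 1 + max{dp[j] : j<i, a[j]<a[i]} (or 1 if no such j):
i:      0  1  2  3  4  5  6  7  8  9 10 11
a[i]:  12 11 16 14 17 20 20 29 29 25 15 22
dp:     1  1  2  2  3  4  4  5  5  5  3  5
At index 6 the value is 4.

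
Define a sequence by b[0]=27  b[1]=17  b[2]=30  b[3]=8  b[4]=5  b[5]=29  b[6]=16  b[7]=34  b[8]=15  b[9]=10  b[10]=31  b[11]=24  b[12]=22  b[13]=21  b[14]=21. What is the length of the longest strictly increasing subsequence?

3

Track the smallest tail for each achievable length (strict):
27 → extends → [27]
17 → replaces 27 → [17]
30 → extends → [17, 30]
8 → replaces 17 → [8, 30]
5 → replaces 8 → [5, 30]
29 → replaces 30 → [5, 29]
16 → replaces 29 → [5, 16]
34 → extends → [5, 16, 34]
15 → replaces 16 → [5, 15, 34]
10 → replaces 15 → [5, 10, 34]
31 → replaces 34 → [5, 10, 31]
24 → replaces 31 → [5, 10, 24]
22 → replaces 24 → [5, 10, 22]
21 → replaces 22 → [5, 10, 21]
21 → already a tail → [5, 10, 21]
Three tails, so the longest strictly increasing subsequence has length 3 (e.g. 27, 30, 34).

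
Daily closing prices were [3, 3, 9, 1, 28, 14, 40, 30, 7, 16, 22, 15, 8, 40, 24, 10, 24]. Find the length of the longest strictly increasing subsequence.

6

Track the smallest tail for each achievable length (strict):
3 → extends → [3]
3 → already a tail → [3]
9 → extends → [3, 9]
1 → replaces 3 → [1, 9]
28 → extends → [1, 9, 28]
14 → replaces 28 → [1, 9, 14]
40 → extends → [1, 9, 14, 40]
30 → replaces 40 → [1, 9, 14, 30]
7 → replaces 9 → [1, 7, 14, 30]
16 → replaces 30 → [1, 7, 14, 16]
22 → extends → [1, 7, 14, 16, 22]
15 → replaces 16 → [1, 7, 14, 15, 22]
8 → replaces 14 → [1, 7, 8, 15, 22]
40 → extends → [1, 7, 8, 15, 22, 40]
24 → replaces 40 → [1, 7, 8, 15, 22, 24]
10 → replaces 15 → [1, 7, 8, 10, 22, 24]
24 → already a tail → [1, 7, 8, 10, 22, 24]
Six tails, so the longest strictly increasing subsequence has length 6 (e.g. 3, 9, 14, 16, 22, 40).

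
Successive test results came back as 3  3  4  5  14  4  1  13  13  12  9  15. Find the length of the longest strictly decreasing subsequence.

4

Let dp[i] be the longest strictly decreasing subsequence ending at i:
i:      1  2  3  4  5  6  7  8  9 10 11 12
a[i]:   3  3  4  5 14  4  1 13 13 12  9 15
dp:     1  1  1  1  1  2  3  2  2  3  4  1
Maximum is 4.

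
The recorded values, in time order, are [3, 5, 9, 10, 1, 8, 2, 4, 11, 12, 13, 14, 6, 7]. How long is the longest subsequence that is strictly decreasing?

Negate each value so 'decreasing' becomes 'increasing', then run patience tails on the negated sequence:
-3 → extends → [-3]
-5 → replaces -3 → [-5]
-9 → replaces -5 → [-9]
-10 → replaces -9 → [-10]
-1 → extends → [-10, -1]
-8 → replaces -1 → [-10, -8]
-2 → extends → [-10, -8, -2]
-4 → replaces -2 → [-10, -8, -4]
-11 → replaces -10 → [-11, -8, -4]
-12 → replaces -11 → [-12, -8, -4]
-13 → replaces -12 → [-13, -8, -4]
-14 → replaces -13 → [-14, -8, -4]
-6 → replaces -4 → [-14, -8, -6]
-7 → replaces -6 → [-14, -8, -7]
Three tails, so the longest strictly decreasing subsequence of the original has length 3.

3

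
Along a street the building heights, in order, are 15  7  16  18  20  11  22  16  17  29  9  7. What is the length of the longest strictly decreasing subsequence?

4

Negate each value so 'decreasing' becomes 'increasing', then run patience tails on the negated sequence:
-15 → extends → [-15]
-7 → extends → [-15, -7]
-16 → replaces -15 → [-16, -7]
-18 → replaces -16 → [-18, -7]
-20 → replaces -18 → [-20, -7]
-11 → replaces -7 → [-20, -11]
-22 → replaces -20 → [-22, -11]
-16 → replaces -11 → [-22, -16]
-17 → replaces -16 → [-22, -17]
-29 → replaces -22 → [-29, -17]
-9 → extends → [-29, -17, -9]
-7 → extends → [-29, -17, -9, -7]
Four tails, so the longest strictly decreasing subsequence of the original has length 4.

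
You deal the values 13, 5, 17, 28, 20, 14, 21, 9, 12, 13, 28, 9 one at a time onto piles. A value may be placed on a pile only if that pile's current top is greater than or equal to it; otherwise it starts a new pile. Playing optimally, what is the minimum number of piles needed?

5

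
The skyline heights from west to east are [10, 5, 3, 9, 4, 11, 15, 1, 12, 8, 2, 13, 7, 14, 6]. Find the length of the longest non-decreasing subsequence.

6

Track the smallest tail for each achievable length (allowing ties):
10 → extends → [10]
5 → replaces 10 → [5]
3 → replaces 5 → [3]
9 → extends → [3, 9]
4 → replaces 9 → [3, 4]
11 → extends → [3, 4, 11]
15 → extends → [3, 4, 11, 15]
1 → replaces 3 → [1, 4, 11, 15]
12 → replaces 15 → [1, 4, 11, 12]
8 → replaces 11 → [1, 4, 8, 12]
2 → replaces 4 → [1, 2, 8, 12]
13 → extends → [1, 2, 8, 12, 13]
7 → replaces 8 → [1, 2, 7, 12, 13]
14 → extends → [1, 2, 7, 12, 13, 14]
6 → replaces 7 → [1, 2, 6, 12, 13, 14]
Six tails, so the longest non-decreasing subsequence has length 6 (e.g. 5, 9, 11, 12, 13, 14).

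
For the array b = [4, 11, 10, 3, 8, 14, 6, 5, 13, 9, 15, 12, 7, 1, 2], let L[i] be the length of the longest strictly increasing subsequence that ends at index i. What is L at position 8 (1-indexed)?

dp[i] = 1 + max{dp[j] : j<i, b[j]<b[i]} (or 1 if no such j):
i:      1  2  3  4  5  6  7  8  9 10 11 12 13 14 15
b[i]:   4 11 10  3  8 14  6  5 13  9 15 12  7  1  2
dp:     1  2  2  1  2  3  2  2  3  3  4  4  3  1  2
At index 8 the value is 2.

2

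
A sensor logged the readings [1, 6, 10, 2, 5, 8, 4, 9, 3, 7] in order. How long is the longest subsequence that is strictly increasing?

Track the smallest tail for each achievable length (strict):
1 → extends → [1]
6 → extends → [1, 6]
10 → extends → [1, 6, 10]
2 → replaces 6 → [1, 2, 10]
5 → replaces 10 → [1, 2, 5]
8 → extends → [1, 2, 5, 8]
4 → replaces 5 → [1, 2, 4, 8]
9 → extends → [1, 2, 4, 8, 9]
3 → replaces 4 → [1, 2, 3, 8, 9]
7 → replaces 8 → [1, 2, 3, 7, 9]
Five tails, so the longest strictly increasing subsequence has length 5 (e.g. 1, 2, 5, 8, 9).

5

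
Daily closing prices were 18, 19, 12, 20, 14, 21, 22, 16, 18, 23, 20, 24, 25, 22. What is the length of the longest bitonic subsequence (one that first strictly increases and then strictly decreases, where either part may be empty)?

9

inc[i] = longest strictly increasing subsequence ending at i; dec[i] = longest strictly decreasing subsequence starting at i:
i:      1  2  3  4  5  6  7  8  9 10 11 12 13 14
a[i]:  18 19 12 20 14 21 22 16 18 23 20 24 25 22
inc:    1  2  1  3  2  4  5  3  4  6  5  7  8  6
dec:    2  2  1  2  1  2  2  1  1  2  1  2  2  1
Best peak at i=13 (value 25): inc=8, dec=2, length 8+2−1 = 9.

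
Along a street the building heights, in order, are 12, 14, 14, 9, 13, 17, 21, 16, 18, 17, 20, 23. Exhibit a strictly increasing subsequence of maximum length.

12, 14, 17, 18, 20, 23

Patience tails give the LIS length; then backtrack through the dp parents:
12 → extends → [12]
14 → extends → [12, 14]
14 → already a tail → [12, 14]
9 → replaces 12 → [9, 14]
13 → replaces 14 → [9, 13]
17 → extends → [9, 13, 17]
21 → extends → [9, 13, 17, 21]
16 → replaces 17 → [9, 13, 16, 21]
18 → replaces 21 → [9, 13, 16, 18]
17 → replaces 18 → [9, 13, 16, 17]
20 → extends → [9, 13, 16, 17, 20]
23 → extends → [9, 13, 16, 17, 20, 23]
Length 6; one witness is 12, 14, 17, 18, 20, 23.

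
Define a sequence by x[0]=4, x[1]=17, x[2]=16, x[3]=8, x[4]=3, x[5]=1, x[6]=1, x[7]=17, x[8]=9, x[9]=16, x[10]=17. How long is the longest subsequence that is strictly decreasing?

5

Negate each value so 'decreasing' becomes 'increasing', then run patience tails on the negated sequence:
-4 → extends → [-4]
-17 → replaces -4 → [-17]
-16 → extends → [-17, -16]
-8 → extends → [-17, -16, -8]
-3 → extends → [-17, -16, -8, -3]
-1 → extends → [-17, -16, -8, -3, -1]
-1 → already a tail → [-17, -16, -8, -3, -1]
-17 → already a tail → [-17, -16, -8, -3, -1]
-9 → replaces -8 → [-17, -16, -9, -3, -1]
-16 → already a tail → [-17, -16, -9, -3, -1]
-17 → already a tail → [-17, -16, -9, -3, -1]
Five tails, so the longest strictly decreasing subsequence of the original has length 5.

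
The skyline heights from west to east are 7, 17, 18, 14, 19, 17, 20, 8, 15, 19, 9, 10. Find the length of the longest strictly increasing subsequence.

Track the smallest tail for each achievable length (strict):
7 → extends → [7]
17 → extends → [7, 17]
18 → extends → [7, 17, 18]
14 → replaces 17 → [7, 14, 18]
19 → extends → [7, 14, 18, 19]
17 → replaces 18 → [7, 14, 17, 19]
20 → extends → [7, 14, 17, 19, 20]
8 → replaces 14 → [7, 8, 17, 19, 20]
15 → replaces 17 → [7, 8, 15, 19, 20]
19 → already a tail → [7, 8, 15, 19, 20]
9 → replaces 15 → [7, 8, 9, 19, 20]
10 → replaces 19 → [7, 8, 9, 10, 20]
Five tails, so the longest strictly increasing subsequence has length 5 (e.g. 7, 17, 18, 19, 20).

5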